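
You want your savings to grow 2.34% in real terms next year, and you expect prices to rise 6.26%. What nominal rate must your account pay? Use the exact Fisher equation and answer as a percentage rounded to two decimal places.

(1 + i) = (1 + r)(1 + π) = 1.02340 × 1.06260 = 1.08746484
i = 1.08746484 − 1, so the required nominal rate is 8.75%.

8.75%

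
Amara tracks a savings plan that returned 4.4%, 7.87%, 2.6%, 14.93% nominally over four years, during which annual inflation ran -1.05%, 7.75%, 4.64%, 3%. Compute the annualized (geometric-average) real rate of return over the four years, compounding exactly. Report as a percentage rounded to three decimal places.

Nominal growth factor = 1.0440 × 1.0787 × 1.0260 × 1.1493 = 1.32795068
Price-level growth factor = 0.9895 × 1.0775 × 1.0464 × 1.0300 = 1.14912701
Real growth factor = 1.32795068 / 1.14912701 = 1.15561697
Annualized real rate = 1.15561697^(1/4) − 1 = 3.6820% → 3.682%.

3.682%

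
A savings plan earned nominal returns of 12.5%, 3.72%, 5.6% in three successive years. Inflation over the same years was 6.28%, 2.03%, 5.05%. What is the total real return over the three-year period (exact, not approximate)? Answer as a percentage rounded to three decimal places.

8.169%

Nominal growth factor = 1.1250 × 1.0372 × 1.0560 = 1.232194
Price-level growth factor = 1.0628 × 1.0203 × 1.0505 = 1.139136
Real growth factor = 1.232194 / 1.139136 = 1.081692
Total real return = 1.081692 − 1 → 8.169%.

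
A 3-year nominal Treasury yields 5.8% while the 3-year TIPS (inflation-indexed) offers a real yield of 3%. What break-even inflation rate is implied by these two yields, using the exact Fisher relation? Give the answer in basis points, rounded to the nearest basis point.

(1 + π) = (1 + i)/(1 + r) = 1.05800 / 1.03000 = 1.027184
Break-even inflation = 1.027184 − 1 → 272 basis points.

272 basis points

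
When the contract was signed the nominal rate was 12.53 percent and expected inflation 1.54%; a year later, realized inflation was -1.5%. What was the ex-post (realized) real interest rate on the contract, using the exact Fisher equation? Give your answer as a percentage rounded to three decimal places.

14.244%

Ex-post: (1 + 0.1253)/(1 − 0.0150) − 1 = 14.2437%
So the realized real rate is 14.244%.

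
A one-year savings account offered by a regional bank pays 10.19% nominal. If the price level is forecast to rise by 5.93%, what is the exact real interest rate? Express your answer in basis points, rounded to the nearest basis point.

402 basis points

By the Fisher equation, 1 + r = (1 + i)/(1 + π).
1 + r = 1.10190 / 1.05930 = 1.040215
r = 1.040215 − 1 = 4.0215%, i.e. 402 basis points.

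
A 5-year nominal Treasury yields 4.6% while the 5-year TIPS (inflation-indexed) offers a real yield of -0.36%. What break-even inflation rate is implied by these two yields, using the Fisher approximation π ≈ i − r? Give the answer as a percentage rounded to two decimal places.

π ≈ i − r = 4.6% − (-0.36%) → 4.96%.

4.96%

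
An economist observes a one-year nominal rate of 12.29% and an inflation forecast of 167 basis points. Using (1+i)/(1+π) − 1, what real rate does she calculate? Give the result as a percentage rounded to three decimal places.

10.446%

By the Fisher identity, 1 + r = (1 + i)/(1 + π).
1 + r = 1.12290 / 1.01670 = 1.104456
r = 1.104456 − 1 = 10.4456%, i.e. 10.446%.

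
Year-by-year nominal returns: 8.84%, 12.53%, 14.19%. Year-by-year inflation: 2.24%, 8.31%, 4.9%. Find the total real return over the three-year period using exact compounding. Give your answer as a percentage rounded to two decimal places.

Nominal growth factor = 1.0884 × 1.1253 × 1.1419 = 1.398572
Price-level growth factor = 1.0224 × 1.0831 × 1.0490 = 1.161622
Real growth factor = 1.398572 / 1.161622 = 1.203982
Total real return = 1.203982 − 1 → 20.40%.

20.40%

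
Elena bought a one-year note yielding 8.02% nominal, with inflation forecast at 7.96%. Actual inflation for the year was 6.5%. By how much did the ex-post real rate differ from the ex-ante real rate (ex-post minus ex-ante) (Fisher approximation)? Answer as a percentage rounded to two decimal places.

1.46%

Ex-ante: 8.02% − 7.96% = 0.060%
Ex-post: 8.02% − 6.5% = 1.520%
Difference (ex-post − ex-ante) = 1.4600% → 1.46%.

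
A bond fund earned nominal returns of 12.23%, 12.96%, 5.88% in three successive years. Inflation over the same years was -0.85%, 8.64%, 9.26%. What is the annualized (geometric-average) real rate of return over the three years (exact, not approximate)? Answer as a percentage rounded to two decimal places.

4.48%

Nominal growth factor = 1.1223 × 1.1296 × 1.0588 = 1.34229378
Price-level growth factor = 0.9915 × 1.0864 × 1.0926 = 1.17691113
Real growth factor = 1.34229378 / 1.17691113 = 1.14052263
Annualized real rate = 1.14052263^(1/3) − 1 = 4.4804% → 4.48%.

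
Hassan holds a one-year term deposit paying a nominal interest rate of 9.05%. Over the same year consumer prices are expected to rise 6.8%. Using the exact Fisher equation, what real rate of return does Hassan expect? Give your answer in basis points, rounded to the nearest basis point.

By the Fisher equation, 1 + r = (1 + i)/(1 + π).
1 + r = 1.09050 / 1.06800 = 1.021067
r = 1.021067 − 1 = 2.1067%, i.e. 211 basis points.

211 basis points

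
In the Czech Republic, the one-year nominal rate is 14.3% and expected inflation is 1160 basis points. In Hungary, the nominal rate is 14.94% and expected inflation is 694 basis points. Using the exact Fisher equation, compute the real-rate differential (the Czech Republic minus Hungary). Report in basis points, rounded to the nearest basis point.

The Czech Republic: (1 + 0.1430)/(1 + 0.1160) − 1 = 2.4194%
Hungary: (1 + 0.1494)/(1 + 0.0694) − 1 = 7.4808%
Differential = 2.4194% − 7.4808% = -5.0615% → -506 basis points.

-506 basis points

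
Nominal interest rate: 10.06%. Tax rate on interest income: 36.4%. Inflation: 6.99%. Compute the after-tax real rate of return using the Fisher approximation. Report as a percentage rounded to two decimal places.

-0.59%

After-tax nominal return = 10.06% × (1 − 0.364) = 6.39816%.
r ≈ 6.39816% − 6.99% → -0.59%.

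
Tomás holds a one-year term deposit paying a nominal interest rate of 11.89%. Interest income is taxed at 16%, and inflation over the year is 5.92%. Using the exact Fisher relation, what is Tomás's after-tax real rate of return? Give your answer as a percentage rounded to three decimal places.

After-tax nominal return = 11.89% × (1 − 0.16) = 9.9876%.
1 + r = 1.099876 / 1.05920 = 1.038403
After-tax real rate = 1.038403 − 1 → 3.840%.

3.840%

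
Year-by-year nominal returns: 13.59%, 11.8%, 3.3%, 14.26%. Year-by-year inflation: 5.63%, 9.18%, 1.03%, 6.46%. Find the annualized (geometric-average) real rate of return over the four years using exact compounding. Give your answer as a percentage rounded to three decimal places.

Compound the nominal returns: 1.1359 × 1.1180 × 1.0330 × 1.1426 = 1.49891306.
Compound inflation: 1.0563 × 1.0918 × 1.0103 × 1.0646 = 1.24041550.
Deflate: 1.49891306 / 1.24041550 = 1.20839595.
Annualized real rate = 1.20839595^(1/4) − 1 = 4.8461% → 4.846%.

4.846%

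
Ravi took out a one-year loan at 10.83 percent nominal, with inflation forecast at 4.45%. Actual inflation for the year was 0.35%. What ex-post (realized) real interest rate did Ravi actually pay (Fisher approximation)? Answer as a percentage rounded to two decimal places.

Ex-post: 10.83% − 0.35% = 10.480%
So the realized real rate is 10.48%.

10.48%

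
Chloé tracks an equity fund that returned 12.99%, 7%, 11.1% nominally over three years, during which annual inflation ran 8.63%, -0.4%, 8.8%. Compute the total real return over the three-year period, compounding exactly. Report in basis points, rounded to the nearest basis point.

1410 basis points

Nominal growth factor = 1.1299 × 1.0700 × 1.1110 = 1.343191
Price-level growth factor = 1.0863 × 0.9960 × 1.0880 = 1.177167
Real growth factor = 1.343191 / 1.177167 = 1.141037
Total real return = 1.141037 − 1 → 1410 basis points.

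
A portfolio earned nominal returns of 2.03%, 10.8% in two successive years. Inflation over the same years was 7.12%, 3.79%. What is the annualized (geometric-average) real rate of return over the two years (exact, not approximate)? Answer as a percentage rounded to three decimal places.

0.837%

Nominal growth factor = 1.0203 × 1.1080 = 1.13049240
Price-level growth factor = 1.0712 × 1.0379 = 1.11179848
Real growth factor = 1.13049240 / 1.11179848 = 1.01681413
Annualized real rate = 1.01681413^(1/2) − 1 = 0.8372% → 0.837%.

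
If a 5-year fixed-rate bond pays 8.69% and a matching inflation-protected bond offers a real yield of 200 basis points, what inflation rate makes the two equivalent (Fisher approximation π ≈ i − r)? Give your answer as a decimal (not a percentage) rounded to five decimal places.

0.06690

π ≈ i − r = 8.69% − 2% → 0.06690.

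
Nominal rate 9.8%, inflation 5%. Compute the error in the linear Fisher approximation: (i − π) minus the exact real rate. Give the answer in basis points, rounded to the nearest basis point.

23 basis points

Approximate: r ≈ 9.800% − 5.000% = 4.8000%
Exact: (1 + 0.0980)/(1 + 0.0500) − 1 = 4.5714%
Error = 4.8000% − 4.5714% = 0.2286% → 23 basis points.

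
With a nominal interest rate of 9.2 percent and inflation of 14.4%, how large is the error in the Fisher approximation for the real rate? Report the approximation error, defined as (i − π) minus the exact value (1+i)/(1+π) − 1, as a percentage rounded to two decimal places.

-0.65%

Approximate: r ≈ 9.200% − 14.400% = -5.2000%
Exact: (1 + 0.0920)/(1 + 0.1440) − 1 = -4.5455%
Error = -5.2000% − (-4.5455%) = -0.6545% → -0.65%.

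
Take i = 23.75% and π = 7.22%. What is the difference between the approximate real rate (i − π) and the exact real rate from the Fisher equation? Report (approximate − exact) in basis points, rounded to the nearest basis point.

111 basis points

Approximate: r ≈ 23.750% − 7.220% = 16.5300%
Exact: (1 + 0.2375)/(1 + 0.0722) − 1 = 15.4169%
Error = 16.5300% − 15.4169% = 1.1131% → 111 basis points.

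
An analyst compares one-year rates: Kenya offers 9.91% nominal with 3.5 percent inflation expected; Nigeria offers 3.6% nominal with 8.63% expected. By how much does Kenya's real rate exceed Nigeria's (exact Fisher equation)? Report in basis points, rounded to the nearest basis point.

1082 basis points

Kenya: (1 + 0.0991)/(1 + 0.0350) − 1 = 6.1932%
Nigeria: (1 + 0.0360)/(1 + 0.0863) − 1 = -4.6304%
Differential = 6.1932% − (-4.6304%) = 10.8236% → 1082 basis points.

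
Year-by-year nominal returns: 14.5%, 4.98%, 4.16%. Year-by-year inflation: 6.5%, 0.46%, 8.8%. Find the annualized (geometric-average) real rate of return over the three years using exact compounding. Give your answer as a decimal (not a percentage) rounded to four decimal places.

Nominal growth factor = 1.1450 × 1.0498 × 1.0416 = 1.25202507
Price-level growth factor = 1.0650 × 1.0046 × 1.0880 = 1.16405011
Real growth factor = 1.25202507 / 1.16405011 = 1.07557661
Annualized real rate = 1.07557661^(1/3) − 1 = 2.4583% → 0.0246.

0.0246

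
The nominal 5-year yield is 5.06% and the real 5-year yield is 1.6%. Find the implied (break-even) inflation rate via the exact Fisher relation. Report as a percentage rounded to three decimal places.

(1 + π) = (1 + i)/(1 + r) = 1.05060 / 1.01600 = 1.0340551
Break-even inflation = 1.0340551 − 1 → 3.406%.

3.406%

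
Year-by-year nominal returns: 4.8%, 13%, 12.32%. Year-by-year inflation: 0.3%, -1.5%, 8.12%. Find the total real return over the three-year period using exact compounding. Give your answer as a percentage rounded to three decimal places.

24.524%

Compound the nominal returns: 1.0480 × 1.1300 × 1.1232 = 1.330138.
Compound inflation: 1.0030 × 0.9850 × 1.0812 = 1.068177.
Deflate: 1.330138 / 1.068177 = 1.245242.
Total real return = 1.245242 − 1 → 24.524%.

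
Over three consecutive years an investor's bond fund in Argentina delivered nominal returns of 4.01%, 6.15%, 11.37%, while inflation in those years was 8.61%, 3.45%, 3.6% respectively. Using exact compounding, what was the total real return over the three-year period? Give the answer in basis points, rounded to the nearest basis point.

563 basis points

Compound the nominal returns: 1.0401 × 1.0615 × 1.1137 = 1.229598.
Compound inflation: 1.0861 × 1.0345 × 1.0360 = 1.164019.
Deflate: 1.229598 / 1.164019 = 1.056339.
Total real return = 1.056339 − 1 → 563 basis points.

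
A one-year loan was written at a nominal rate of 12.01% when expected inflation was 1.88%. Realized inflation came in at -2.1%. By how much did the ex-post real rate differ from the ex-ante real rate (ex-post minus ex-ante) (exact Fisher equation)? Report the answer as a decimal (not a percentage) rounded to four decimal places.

Ex-ante: (1 + 0.1201)/(1 + 0.0188) − 1 = 9.9431%
Ex-post: (1 + 0.1201)/(1 − 0.0210) − 1 = 14.4127%
Difference (ex-post − ex-ante) = 4.4696% → 0.0447.

0.0447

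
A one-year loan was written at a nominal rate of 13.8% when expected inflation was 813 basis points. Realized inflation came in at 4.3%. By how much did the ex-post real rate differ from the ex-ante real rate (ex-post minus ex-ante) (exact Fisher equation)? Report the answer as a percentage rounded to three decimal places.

3.865%

Ex-ante: (1 + 0.1380)/(1 + 0.0813) − 1 = 5.2437%
Ex-post: (1 + 0.1380)/(1 + 0.0430) − 1 = 9.1083%
Difference (ex-post − ex-ante) = 3.8647% → 3.865%.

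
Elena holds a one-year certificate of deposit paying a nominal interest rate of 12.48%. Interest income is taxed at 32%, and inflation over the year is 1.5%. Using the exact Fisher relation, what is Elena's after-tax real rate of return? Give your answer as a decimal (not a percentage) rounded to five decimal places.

After-tax nominal return = 12.48% × (1 − 0.32) = 8.4864%.
1 + r = 1.084864 / 1.01500 = 1.068832
After-tax real rate = 1.068832 − 1 → 0.06883.

0.06883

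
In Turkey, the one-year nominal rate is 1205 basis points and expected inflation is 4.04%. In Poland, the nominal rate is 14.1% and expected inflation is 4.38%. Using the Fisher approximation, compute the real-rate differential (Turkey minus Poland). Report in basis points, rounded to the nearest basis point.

-171 basis points

Turkey: 12.05% − 4.04% = 8.010%
Poland: 14.1% − 4.38% = 9.720%
Differential = -1.710% → -171 basis points.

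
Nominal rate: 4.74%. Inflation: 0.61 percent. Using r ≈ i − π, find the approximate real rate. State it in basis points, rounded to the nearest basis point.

413 basis points

r ≈ i − π = 4.74% − 0.61% = 413 basis points.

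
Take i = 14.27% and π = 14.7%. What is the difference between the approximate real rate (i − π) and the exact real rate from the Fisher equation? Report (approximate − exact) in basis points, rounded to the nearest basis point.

Approximate: r ≈ 14.270% − 14.700% = -0.4300%
Exact: (1 + 0.1427)/(1 + 0.1470) − 1 = -0.3749%
Error = -0.4300% − (-0.3749%) = -0.0551% → -6 basis points.

-6 basis points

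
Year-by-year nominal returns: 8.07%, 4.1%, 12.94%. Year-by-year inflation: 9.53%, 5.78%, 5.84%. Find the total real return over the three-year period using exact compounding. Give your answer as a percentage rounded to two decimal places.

Nominal growth factor = 1.0807 × 1.0410 × 1.1294 = 1.270585
Price-level growth factor = 1.0953 × 1.0578 × 1.0584 = 1.226271
Real growth factor = 1.270585 / 1.226271 = 1.036137
Total real return = 1.036137 − 1 → 3.61%.

3.61%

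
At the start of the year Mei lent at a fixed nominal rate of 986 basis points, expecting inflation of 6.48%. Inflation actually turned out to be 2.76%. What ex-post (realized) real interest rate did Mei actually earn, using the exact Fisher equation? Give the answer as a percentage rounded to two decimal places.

6.91%

Ex-post: (1 + 0.0986)/(1 + 0.0276) − 1 = 6.9093%
So the realized real rate is 6.91%.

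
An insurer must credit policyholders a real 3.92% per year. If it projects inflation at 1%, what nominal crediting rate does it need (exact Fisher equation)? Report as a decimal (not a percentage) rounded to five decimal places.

0.04959

(1 + i) = (1 + r)(1 + π) = 1.03920 × 1.01000 = 1.049592
i = 1.049592 − 1, so the required nominal rate is 0.04959.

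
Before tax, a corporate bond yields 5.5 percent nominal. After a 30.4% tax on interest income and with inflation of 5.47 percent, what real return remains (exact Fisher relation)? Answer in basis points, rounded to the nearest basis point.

After-tax nominal return = 5.5% × (1 − 0.304) = 3.8280%.
1 + r = 1.03828 / 1.05470 = 0.984432
After-tax real rate = 0.984432 − 1 → -156 basis points.

-156 basis points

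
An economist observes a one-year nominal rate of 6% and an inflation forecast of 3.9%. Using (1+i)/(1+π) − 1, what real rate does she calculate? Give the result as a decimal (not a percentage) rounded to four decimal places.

0.0202

By the Fisher equation, 1 + r = (1 + i)/(1 + π).
1 + r = 1.06000 / 1.03900 = 1.020212
r = 1.020212 − 1 = 2.0212%, i.e. 0.0202.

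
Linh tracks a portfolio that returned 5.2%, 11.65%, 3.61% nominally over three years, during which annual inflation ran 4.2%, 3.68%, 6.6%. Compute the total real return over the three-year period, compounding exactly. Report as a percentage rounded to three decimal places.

Compound the nominal returns: 1.0520 × 1.1165 × 1.0361 = 1.216960.
Compound inflation: 1.0420 × 1.0368 × 1.0660 = 1.151648.
Deflate: 1.216960 / 1.151648 = 1.056711.
Total real return = 1.056711 − 1 → 5.671%.

5.671%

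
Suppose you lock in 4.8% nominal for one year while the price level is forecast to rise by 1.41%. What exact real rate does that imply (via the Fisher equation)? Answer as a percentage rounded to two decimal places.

1 + r = 1.04800 / 1.01410 = 1.033429
r = 1.033429 − 1 = 3.3429%, i.e. 3.34%.

3.34%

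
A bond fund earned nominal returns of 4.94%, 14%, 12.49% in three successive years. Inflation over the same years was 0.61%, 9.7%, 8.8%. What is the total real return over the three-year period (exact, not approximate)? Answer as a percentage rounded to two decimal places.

12.07%

Nominal growth factor = 1.0494 × 1.1400 × 1.1249 = 1.345736
Price-level growth factor = 1.0061 × 1.0970 × 1.0880 = 1.200817
Real growth factor = 1.345736 / 1.200817 = 1.120684
Total real return = 1.120684 − 1 → 12.07%.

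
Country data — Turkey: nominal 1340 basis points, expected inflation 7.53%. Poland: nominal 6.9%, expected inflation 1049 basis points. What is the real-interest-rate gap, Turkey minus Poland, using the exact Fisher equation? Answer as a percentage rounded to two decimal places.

8.71%

Turkey: (1 + 0.1340)/(1 + 0.0753) − 1 = 5.4589%
Poland: (1 + 0.0690)/(1 + 0.1049) − 1 = -3.2492%
Differential = 5.4589% − (-3.2492%) = 8.7081% → 8.71%.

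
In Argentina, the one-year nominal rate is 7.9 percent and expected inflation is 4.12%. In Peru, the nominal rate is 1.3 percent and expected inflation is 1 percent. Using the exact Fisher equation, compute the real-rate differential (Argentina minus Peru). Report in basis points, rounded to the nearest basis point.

Argentina: (1 + 0.0790)/(1 + 0.0412) − 1 = 3.6304%
Peru: (1 + 0.0130)/(1 + 0.0100) − 1 = 0.2970%
Differential = 3.6304% − 0.2970% = 3.3334% → 333 basis points.

333 basis points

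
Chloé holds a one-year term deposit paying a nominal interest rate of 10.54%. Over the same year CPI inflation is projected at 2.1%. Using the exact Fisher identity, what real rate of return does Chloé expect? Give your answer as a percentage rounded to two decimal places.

8.27%

1 + r = 1.10540 / 1.02100 = 1.082664
r = 1.082664 − 1 = 8.2664%, i.e. 8.27%.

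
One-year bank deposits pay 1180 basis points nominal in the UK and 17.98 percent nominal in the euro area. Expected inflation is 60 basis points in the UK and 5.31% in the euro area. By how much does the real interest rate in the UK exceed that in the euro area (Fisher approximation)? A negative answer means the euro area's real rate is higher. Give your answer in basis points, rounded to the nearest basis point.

The UK: 11.8% − 0.6% = 11.200%
The euro area: 17.98% − 5.31% = 12.670%
Differential = -1.470% → -147 basis points.

-147 basis points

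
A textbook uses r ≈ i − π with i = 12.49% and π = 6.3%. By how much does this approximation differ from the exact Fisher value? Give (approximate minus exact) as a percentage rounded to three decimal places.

Approximate: r ≈ 12.490% − 6.300% = 6.1900%
Exact: (1 + 0.1249)/(1 + 0.0630) − 1 = 5.8231%
Error = 6.1900% − 5.8231% = 0.3669% → 0.367%.

0.367%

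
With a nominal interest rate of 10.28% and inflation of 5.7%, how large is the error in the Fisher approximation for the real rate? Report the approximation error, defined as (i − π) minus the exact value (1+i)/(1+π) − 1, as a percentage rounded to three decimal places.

0.247%

Approximate: r ≈ 10.280% − 5.700% = 4.5800%
Exact: (1 + 0.1028)/(1 + 0.0570) − 1 = 4.3330%
Error = 4.5800% − 4.3330% = 0.2470% → 0.247%.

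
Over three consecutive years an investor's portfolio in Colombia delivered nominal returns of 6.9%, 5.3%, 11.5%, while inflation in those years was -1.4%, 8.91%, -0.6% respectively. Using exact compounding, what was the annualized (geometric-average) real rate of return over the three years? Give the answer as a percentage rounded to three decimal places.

Compound the nominal returns: 1.0690 × 1.0530 × 1.1150 = 1.25510756.
Compound inflation: 0.9860 × 1.0891 × 0.9940 = 1.06740948.
Deflate: 1.25510756 / 1.06740948 = 1.17584448.
Annualized real rate = 1.17584448^(1/3) − 1 = 5.5480% → 5.548%.

5.548%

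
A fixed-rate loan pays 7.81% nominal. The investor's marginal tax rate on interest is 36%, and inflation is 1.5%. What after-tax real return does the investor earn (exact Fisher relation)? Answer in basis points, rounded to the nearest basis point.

345 basis points

After-tax nominal return = 7.81% × (1 − 0.36) = 4.9984%.
1 + r = 1.049984 / 1.01500 = 1.034467
After-tax real rate = 1.034467 − 1 → 345 basis points.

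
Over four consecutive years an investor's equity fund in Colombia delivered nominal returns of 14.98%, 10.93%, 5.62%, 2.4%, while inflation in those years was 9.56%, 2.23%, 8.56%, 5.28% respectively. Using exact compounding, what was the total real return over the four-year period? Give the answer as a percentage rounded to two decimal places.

Compound the nominal returns: 1.1498 × 1.1093 × 1.0562 × 1.0240 = 1.379486.
Compound inflation: 1.0956 × 1.0223 × 1.0856 × 1.0528 = 1.280106.
Deflate: 1.379486 / 1.280106 = 1.077634.
Total real return = 1.077634 − 1 → 7.76%.

7.76%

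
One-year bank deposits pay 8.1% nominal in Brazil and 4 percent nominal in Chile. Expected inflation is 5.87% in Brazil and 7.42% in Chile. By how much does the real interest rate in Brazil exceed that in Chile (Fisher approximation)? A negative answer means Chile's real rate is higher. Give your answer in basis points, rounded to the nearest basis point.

565 basis points

Brazil: 8.1% − 5.87% = 2.230%
Chile: 4% − 7.42% = -3.420%
Differential = 5.650% → 565 basis points.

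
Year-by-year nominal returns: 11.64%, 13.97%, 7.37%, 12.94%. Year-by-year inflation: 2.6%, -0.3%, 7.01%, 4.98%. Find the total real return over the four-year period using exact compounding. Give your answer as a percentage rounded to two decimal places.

34.27%

Nominal growth factor = 1.1164 × 1.1397 × 1.0737 × 1.1294 = 1.542912
Price-level growth factor = 1.0260 × 0.9970 × 1.0701 × 1.0498 = 1.149141
Real growth factor = 1.542912 / 1.149141 = 1.342665
Total real return = 1.342665 − 1 → 34.27%.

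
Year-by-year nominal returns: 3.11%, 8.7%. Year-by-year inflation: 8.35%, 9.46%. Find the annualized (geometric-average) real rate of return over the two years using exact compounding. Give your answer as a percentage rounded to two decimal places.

-2.79%

Compound the nominal returns: 1.0311 × 1.0870 = 1.12080570.
Compound inflation: 1.0835 × 1.0946 = 1.18599910.
Deflate: 1.12080570 / 1.18599910 = 0.94503082.
Annualized real rate = 0.94503082^(1/2) − 1 = -2.7873% → -2.79%.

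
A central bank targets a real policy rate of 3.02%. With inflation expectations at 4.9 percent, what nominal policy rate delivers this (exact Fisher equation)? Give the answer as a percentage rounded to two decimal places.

8.07%

(1 + i) = (1 + r)(1 + π) = 1.03020 × 1.04900 = 1.0806798
i = 1.0806798 − 1, so the required nominal rate is 8.07%.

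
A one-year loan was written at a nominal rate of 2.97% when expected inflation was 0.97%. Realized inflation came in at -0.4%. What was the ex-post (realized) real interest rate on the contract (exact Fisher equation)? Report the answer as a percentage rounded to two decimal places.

3.38%

Ex-post: (1 + 0.0297)/(1 − 0.0040) − 1 = 3.3835%
So the realized real rate is 3.38%.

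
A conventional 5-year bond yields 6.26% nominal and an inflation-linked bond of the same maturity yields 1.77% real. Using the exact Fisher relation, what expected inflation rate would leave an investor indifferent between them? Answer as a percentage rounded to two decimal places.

(1 + π) = (1 + i)/(1 + r) = 1.06260 / 1.01770 = 1.044119
Break-even inflation = 1.044119 − 1 → 4.41%.

4.41%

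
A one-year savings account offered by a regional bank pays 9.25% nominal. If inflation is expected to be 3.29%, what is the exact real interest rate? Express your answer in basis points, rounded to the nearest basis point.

1 + r = 1.09250 / 1.03290 = 1.057702
r = 1.057702 − 1 = 5.7702%, i.e. 577 basis points.

577 basis points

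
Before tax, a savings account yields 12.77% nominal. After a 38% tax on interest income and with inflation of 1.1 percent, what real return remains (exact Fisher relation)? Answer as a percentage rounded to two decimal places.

After-tax nominal return = 12.77% × (1 − 0.38) = 7.9174%.
1 + r = 1.079174 / 1.01100 = 1.067432
After-tax real rate = 1.067432 − 1 → 6.74%.

6.74%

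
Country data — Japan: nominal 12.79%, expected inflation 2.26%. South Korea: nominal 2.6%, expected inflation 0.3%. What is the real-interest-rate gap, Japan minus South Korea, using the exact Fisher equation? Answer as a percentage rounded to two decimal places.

Japan: (1 + 0.1279)/(1 + 0.0226) − 1 = 10.2973%
South Korea: (1 + 0.0260)/(1 + 0.0030) − 1 = 2.2931%
Differential = 10.2973% − 2.2931% = 8.0042% → 8.00%.

8.00%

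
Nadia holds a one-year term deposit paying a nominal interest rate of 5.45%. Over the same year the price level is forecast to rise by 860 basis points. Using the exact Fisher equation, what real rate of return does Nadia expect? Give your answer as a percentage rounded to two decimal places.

By the Fisher equation, 1 + r = (1 + i)/(1 + π).
1 + r = 1.05450 / 1.08600 = 0.970994
r = 0.970994 − 1 = -2.9006%, i.e. -2.90%.

-2.90%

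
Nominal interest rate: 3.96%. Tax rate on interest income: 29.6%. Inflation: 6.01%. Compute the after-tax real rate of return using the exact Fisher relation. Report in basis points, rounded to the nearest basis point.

-304 basis points

After-tax nominal return = 3.96% × (1 − 0.296) = 2.78784%.
1 + r = 1.0278784 / 1.06010 = 0.969605
After-tax real rate = 0.969605 − 1 → -304 basis points.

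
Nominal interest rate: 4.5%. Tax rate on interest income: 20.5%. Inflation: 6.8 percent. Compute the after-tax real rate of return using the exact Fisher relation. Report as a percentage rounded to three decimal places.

-3.017%

After-tax nominal return = 4.5% × (1 − 0.205) = 3.5775%.
1 + r = 1.035775 / 1.06800 = 0.969827
After-tax real rate = 0.969827 − 1 → -3.017%.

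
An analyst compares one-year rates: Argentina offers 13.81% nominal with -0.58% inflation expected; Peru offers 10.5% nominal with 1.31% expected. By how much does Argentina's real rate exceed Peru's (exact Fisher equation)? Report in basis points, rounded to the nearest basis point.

Argentina: (1 + 0.1381)/(1 − 0.0058) − 1 = 14.4739%
Peru: (1 + 0.1050)/(1 + 0.0131) − 1 = 9.0712%
Differential = 14.4739% − 9.0712% = 5.4028% → 540 basis points.

540 basis points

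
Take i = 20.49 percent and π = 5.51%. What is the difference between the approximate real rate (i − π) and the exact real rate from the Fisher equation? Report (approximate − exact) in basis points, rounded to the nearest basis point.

78 basis points

Approximate: r ≈ 20.490% − 5.510% = 14.9800%
Exact: (1 + 0.2049)/(1 + 0.0551) − 1 = 14.1977%
Error = 14.9800% − 14.1977% = 0.7823% → 78 basis points.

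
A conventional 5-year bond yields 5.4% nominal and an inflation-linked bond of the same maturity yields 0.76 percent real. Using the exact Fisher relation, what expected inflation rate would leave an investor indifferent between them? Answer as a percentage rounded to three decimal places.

(1 + π) = (1 + i)/(1 + r) = 1.05400 / 1.00760 = 1.046050
Break-even inflation = 1.046050 − 1 → 4.605%.

4.605%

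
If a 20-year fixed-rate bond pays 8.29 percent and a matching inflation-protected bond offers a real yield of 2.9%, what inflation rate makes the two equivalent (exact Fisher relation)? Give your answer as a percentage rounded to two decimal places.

5.24%

(1 + π) = (1 + i)/(1 + r) = 1.08290 / 1.02900 = 1.052381
Break-even inflation = 1.052381 − 1 → 5.24%.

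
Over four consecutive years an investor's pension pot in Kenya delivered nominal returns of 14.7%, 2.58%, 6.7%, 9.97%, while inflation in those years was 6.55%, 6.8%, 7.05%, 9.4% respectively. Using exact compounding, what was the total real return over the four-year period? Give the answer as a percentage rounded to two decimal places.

Compound the nominal returns: 1.1470 × 1.0258 × 1.0670 × 1.0997 = 1.380590.
Compound inflation: 1.0655 × 1.0680 × 1.0705 × 1.0940 = 1.332689.
Deflate: 1.380590 / 1.332689 = 1.035943.
Total real return = 1.035943 − 1 → 3.59%.

3.59%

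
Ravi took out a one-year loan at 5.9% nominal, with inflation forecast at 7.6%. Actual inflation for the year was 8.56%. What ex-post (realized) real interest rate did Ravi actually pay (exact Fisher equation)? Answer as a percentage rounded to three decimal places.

Ex-post: (1 + 0.0590)/(1 + 0.0856) − 1 = -2.4503%
So the realized real rate is -2.450%.

-2.450%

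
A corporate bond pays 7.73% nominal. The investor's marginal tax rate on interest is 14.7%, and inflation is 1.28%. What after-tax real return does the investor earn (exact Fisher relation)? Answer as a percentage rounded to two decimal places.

5.25%

After-tax nominal return = 7.73% × (1 − 0.147) = 6.59369%.
1 + r = 1.0659369 / 1.01280 = 1.052465
After-tax real rate = 1.052465 − 1 → 5.25%.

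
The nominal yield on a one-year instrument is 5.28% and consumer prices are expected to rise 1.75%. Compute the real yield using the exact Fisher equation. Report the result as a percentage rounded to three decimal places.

1 + r = 1.05280 / 1.01750 = 1.034693
r = 1.034693 − 1 = 3.4693%, i.e. 3.469%.

3.469%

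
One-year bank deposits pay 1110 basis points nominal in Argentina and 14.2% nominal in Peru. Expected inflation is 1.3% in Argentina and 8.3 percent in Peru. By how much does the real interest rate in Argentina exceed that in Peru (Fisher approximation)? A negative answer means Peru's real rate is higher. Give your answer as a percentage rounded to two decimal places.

Argentina: 11.1% − 1.3% = 9.800%
Peru: 14.2% − 8.3% = 5.900%
Differential = 3.900% → 3.90%.

3.90%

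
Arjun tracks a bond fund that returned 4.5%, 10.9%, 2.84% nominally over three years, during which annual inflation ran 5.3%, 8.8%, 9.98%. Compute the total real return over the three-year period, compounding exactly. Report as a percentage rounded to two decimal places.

Compound the nominal returns: 1.0450 × 1.1090 × 1.0284 = 1.191818.
Compound inflation: 1.0530 × 1.0880 × 1.0998 = 1.260001.
Deflate: 1.191818 / 1.260001 = 0.945886.
Total real return = 0.945886 − 1 → -5.41%.

-5.41%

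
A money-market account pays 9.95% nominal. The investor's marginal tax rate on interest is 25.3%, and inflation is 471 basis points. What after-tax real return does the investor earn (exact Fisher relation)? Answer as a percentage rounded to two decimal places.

After-tax nominal return = 9.95% × (1 − 0.253) = 7.43265%.
1 + r = 1.0743265 / 1.04710 = 1.026002
After-tax real rate = 1.026002 − 1 → 2.60%.

2.60%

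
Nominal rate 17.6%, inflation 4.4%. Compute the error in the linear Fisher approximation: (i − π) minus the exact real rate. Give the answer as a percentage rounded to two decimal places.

0.56%

Approximate: r ≈ 17.600% − 4.400% = 13.2000%
Exact: (1 + 0.1760)/(1 + 0.0440) − 1 = 12.6437%
Error = 13.2000% − 12.6437% = 0.5563% → 0.56%.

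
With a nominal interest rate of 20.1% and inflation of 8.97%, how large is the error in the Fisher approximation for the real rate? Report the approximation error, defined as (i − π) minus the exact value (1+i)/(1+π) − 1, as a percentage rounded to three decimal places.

Approximate: r ≈ 20.100% − 8.970% = 11.1300%
Exact: (1 + 0.2010)/(1 + 0.0897) − 1 = 10.2138%
Error = 11.1300% − 10.2138% = 0.9162% → 0.916%.

0.916%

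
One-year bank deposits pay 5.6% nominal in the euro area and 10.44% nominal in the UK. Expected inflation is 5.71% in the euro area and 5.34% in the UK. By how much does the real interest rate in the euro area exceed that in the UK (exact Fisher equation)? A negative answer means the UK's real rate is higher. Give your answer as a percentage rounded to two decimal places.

-4.95%

The euro area: (1 + 0.0560)/(1 + 0.0571) − 1 = -0.1041%
The UK: (1 + 0.1044)/(1 + 0.0534) − 1 = 4.8415%
Differential = -0.1041% − 4.8415% = -4.9455% → -4.95%.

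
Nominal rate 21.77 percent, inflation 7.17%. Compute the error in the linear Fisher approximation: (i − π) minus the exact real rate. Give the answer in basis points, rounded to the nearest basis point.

Approximate: r ≈ 21.770% − 7.170% = 14.6000%
Exact: (1 + 0.2177)/(1 + 0.0717) − 1 = 13.6232%
Error = 14.6000% − 13.6232% = 0.9768% → 98 basis points.

98 basis points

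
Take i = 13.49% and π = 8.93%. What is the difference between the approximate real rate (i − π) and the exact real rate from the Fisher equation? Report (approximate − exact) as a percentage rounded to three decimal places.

Approximate: r ≈ 13.490% − 8.930% = 4.5600%
Exact: (1 + 0.1349)/(1 + 0.0893) − 1 = 4.1862%
Error = 4.5600% − 4.1862% = 0.3738% → 0.374%.

0.374%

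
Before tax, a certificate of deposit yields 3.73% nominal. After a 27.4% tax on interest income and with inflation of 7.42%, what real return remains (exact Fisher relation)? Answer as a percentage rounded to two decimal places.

After-tax nominal return = 3.73% × (1 − 0.274) = 2.70798%.
1 + r = 1.0270798 / 1.07420 = 0.956135
After-tax real rate = 0.956135 − 1 → -4.39%.

-4.39%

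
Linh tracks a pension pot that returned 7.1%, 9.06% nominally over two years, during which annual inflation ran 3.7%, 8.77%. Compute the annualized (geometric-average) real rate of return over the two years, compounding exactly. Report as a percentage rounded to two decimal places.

Compound the nominal returns: 1.0710 × 1.0906 = 1.16803260.
Compound inflation: 1.0370 × 1.0877 = 1.12794490.
Deflate: 1.16803260 / 1.12794490 = 1.03554048.
Annualized real rate = 1.03554048^(1/2) − 1 = 1.7615% → 1.76%.

1.76%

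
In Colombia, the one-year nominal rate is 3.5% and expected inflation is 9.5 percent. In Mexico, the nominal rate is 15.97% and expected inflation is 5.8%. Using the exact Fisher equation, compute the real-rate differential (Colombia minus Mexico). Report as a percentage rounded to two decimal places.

Colombia: (1 + 0.0350)/(1 + 0.0950) − 1 = -5.4795%
Mexico: (1 + 0.1597)/(1 + 0.0580) − 1 = 9.6125%
Differential = -5.4795% − 9.6125% = -15.0919% → -15.09%.

-15.09%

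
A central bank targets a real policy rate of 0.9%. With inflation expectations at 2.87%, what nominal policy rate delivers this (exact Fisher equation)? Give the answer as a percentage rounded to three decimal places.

(1 + i) = (1 + r)(1 + π) = 1.00900 × 1.02870 = 1.0379583
i = 1.0379583 − 1, so the required nominal rate is 3.796%.

3.796%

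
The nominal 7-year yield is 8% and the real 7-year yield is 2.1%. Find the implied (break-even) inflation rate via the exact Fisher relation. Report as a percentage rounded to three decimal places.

5.779%

(1 + π) = (1 + i)/(1 + r) = 1.08000 / 1.02100 = 1.057786
Break-even inflation = 1.057786 − 1 → 5.779%.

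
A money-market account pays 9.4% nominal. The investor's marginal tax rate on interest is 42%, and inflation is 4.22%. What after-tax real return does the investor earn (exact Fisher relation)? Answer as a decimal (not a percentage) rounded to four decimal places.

0.0118

After-tax nominal return = 9.4% × (1 − 0.42) = 5.4520%.
1 + r = 1.05452 / 1.04220 = 1.011821
After-tax real rate = 1.011821 − 1 → 0.0118.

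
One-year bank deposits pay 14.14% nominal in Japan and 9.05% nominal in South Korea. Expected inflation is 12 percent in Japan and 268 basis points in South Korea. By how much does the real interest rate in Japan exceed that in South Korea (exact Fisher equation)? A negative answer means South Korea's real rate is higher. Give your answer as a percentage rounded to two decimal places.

Japan: (1 + 0.1414)/(1 + 0.1200) − 1 = 1.9107%
South Korea: (1 + 0.0905)/(1 + 0.0268) − 1 = 6.2037%
Differential = 1.9107% − 6.2037% = -4.2930% → -4.29%.

-4.29%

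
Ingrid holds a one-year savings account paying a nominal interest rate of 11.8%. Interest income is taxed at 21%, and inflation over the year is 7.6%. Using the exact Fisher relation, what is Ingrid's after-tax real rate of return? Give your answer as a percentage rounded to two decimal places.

After-tax nominal return = 11.8% × (1 − 0.21) = 9.3220%.
1 + r = 1.09322 / 1.07600 = 1.016004
After-tax real rate = 1.016004 − 1 → 1.60%.

1.60%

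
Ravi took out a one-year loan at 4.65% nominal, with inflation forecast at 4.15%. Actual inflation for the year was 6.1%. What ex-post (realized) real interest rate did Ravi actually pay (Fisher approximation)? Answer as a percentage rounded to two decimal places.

-1.45%

Ex-post: 4.65% − 6.1% = -1.450%
So the realized real rate is -1.45%.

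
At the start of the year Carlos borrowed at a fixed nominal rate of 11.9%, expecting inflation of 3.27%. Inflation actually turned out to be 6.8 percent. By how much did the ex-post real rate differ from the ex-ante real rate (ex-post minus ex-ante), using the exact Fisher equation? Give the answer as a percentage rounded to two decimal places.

-3.58%

Ex-ante: (1 + 0.1190)/(1 + 0.0327) − 1 = 8.3567%
Ex-post: (1 + 0.1190)/(1 + 0.0680) − 1 = 4.7753%
Difference (ex-post − ex-ante) = -3.5815% → -3.58%.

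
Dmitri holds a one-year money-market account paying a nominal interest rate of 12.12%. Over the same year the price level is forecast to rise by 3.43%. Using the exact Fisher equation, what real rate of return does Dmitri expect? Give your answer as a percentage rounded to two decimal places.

8.40%

1 + r = 1.12120 / 1.03430 = 1.084018
r = 1.084018 − 1 = 8.4018%, i.e. 8.40%.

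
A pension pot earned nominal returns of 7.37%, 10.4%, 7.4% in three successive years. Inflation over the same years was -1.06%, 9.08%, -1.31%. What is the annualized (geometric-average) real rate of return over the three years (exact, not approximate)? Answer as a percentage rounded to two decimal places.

6.13%

Compound the nominal returns: 1.0737 × 1.1040 × 1.0740 = 1.27308180.
Compound inflation: 0.9894 × 1.0908 × 0.9869 = 1.06509951.
Deflate: 1.27308180 / 1.06509951 = 1.19527029.
Annualized real rate = 1.19527029^(1/3) − 1 = 6.1261% → 6.13%.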